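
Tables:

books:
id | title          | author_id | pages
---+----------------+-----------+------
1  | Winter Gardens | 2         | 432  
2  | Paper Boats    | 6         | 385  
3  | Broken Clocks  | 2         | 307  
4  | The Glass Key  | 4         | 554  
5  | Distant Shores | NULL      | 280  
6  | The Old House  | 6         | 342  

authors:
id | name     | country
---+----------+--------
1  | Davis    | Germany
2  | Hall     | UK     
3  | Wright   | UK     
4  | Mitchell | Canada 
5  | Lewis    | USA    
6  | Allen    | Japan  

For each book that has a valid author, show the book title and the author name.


INNER JOIN keeps only books rows whose author_id matches an id in authors. Walk through each book:
  - book 1 (Winter Gardens): author_id=2 -> matches Hall
  - book 2 (Paper Boats): author_id=6 -> matches Allen
  - book 3 (Broken Clocks): author_id=2 -> matches Hall
  - book 4 (The Glass Key): author_id=4 -> matches Mitchell
  - book 5 (Distant Shores): author_id=NULL, no match -> dropped
  - book 6 (The Old House): author_id=6 -> matches Allen
So 1 of 6 rows is dropped.

SQL:
SELECT a.title, b.name AS author
FROM books a
INNER JOIN authors b ON a.author_id = b.id

Result:
title          | author  
---------------+---------
Winter Gardens | Hall    
Paper Boats    | Allen   
Broken Clocks  | Hall    
The Glass Key  | Mitchell
The Old House  | Allen   


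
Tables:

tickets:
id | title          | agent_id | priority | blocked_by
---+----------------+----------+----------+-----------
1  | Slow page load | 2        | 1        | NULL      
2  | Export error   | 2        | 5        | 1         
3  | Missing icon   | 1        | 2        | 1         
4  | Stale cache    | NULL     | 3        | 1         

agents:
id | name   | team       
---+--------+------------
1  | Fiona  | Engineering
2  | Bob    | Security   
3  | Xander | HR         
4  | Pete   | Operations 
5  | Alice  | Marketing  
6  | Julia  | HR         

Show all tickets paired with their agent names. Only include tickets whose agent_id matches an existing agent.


INNER JOIN keeps only tickets rows whose agent_id matches an id in agents. Walk through each ticket:
  - ticket 1 (Slow page load): agent_id=2 -> matches Bob
  - ticket 2 (Export error): agent_id=2 -> matches Bob
  - ticket 3 (Missing icon): agent_id=1 -> matches Fiona
  - ticket 4 (Stale cache): agent_id=NULL, no match -> dropped
So 1 of 4 rows is dropped.

SQL:
SELECT a.title, b.name AS agent
FROM tickets a
INNER JOIN agents b ON a.agent_id = b.id

Result:
title          | agent
---------------+------
Slow page load | Bob  
Export error   | Bob  
Missing icon   | Fiona


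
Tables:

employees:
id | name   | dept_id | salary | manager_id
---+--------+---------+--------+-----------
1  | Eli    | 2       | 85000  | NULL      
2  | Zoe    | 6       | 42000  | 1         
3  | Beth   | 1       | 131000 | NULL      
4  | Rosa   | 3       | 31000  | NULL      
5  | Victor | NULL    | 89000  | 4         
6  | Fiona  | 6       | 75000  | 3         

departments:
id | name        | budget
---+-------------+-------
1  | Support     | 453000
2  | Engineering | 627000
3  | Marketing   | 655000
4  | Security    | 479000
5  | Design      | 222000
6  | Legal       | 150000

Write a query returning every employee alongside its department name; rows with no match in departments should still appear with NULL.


LEFT JOIN keeps every row from employees (the left table); where dept_id has no match in departments, the department columns become NULL. Walk through each employee:
  - employee 1 (Eli): dept_id=2 -> matches Engineering
  - employee 2 (Zoe): dept_id=6 -> matches Legal
  - employee 3 (Beth): dept_id=1 -> matches Support
  - employee 4 (Rosa): dept_id=3 -> matches Marketing
  - employee 5 (Victor): dept_id=NULL, no match -> kept with NULL
  - employee 6 (Fiona): dept_id=6 -> matches Legal
All 6 rows appear; 1 has NULL department.

SQL:
SELECT a.name, b.name AS department
FROM employees a
LEFT JOIN departments b ON a.dept_id = b.id

Result:
name   | department 
-------+------------
Eli    | Engineering
Zoe    | Legal      
Beth   | Support    
Rosa   | Marketing  
Victor | NULL       
Fiona  | Legal      


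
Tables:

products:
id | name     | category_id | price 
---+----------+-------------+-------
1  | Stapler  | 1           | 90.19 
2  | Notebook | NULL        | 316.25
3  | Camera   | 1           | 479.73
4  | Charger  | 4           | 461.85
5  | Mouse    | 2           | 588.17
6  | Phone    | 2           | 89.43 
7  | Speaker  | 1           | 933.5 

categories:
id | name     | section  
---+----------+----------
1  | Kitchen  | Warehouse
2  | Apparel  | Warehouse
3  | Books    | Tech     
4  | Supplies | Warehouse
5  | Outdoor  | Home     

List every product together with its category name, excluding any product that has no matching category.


INNER JOIN keeps only products rows whose category_id matches an id in categories. Walk through each product:
  - product 1 (Stapler): category_id=1 -> matches Kitchen
  - product 2 (Notebook): category_id=NULL, no match -> dropped
  - product 3 (Camera): category_id=1 -> matches Kitchen
  - product 4 (Charger): category_id=4 -> matches Supplies
  - product 5 (Mouse): category_id=2 -> matches Apparel
  - product 6 (Phone): category_id=2 -> matches Apparel
  - product 7 (Speaker): category_id=1 -> matches Kitchen
So 1 of 7 rows is dropped.

SQL:
SELECT a.name, b.name AS category
FROM products a
INNER JOIN categories b ON a.category_id = b.id

Result:
name    | category
--------+---------
Stapler | Kitchen 
Camera  | Kitchen 
Charger | Supplies
Mouse   | Apparel 
Phone   | Apparel 
Speaker | Kitchen 


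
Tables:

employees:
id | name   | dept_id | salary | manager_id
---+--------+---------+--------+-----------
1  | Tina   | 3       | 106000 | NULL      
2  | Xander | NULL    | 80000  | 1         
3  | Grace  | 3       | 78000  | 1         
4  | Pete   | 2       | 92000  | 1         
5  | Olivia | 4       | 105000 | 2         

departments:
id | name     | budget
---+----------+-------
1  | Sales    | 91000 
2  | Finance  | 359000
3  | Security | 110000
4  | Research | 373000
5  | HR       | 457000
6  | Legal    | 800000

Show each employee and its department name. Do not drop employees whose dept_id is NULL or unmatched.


LEFT JOIN keeps every row from employees (the left table); where dept_id has no match in departments, the department columns become NULL. Walk through each employee:
  - employee 1 (Tina): dept_id=3 -> matches Security
  - employee 2 (Xander): dept_id=NULL, no match -> kept with NULL
  - employee 3 (Grace): dept_id=3 -> matches Security
  - employee 4 (Pete): dept_id=2 -> matches Finance
  - employee 5 (Olivia): dept_id=4 -> matches Research
All 5 rows appear; 1 has NULL department.

SQL:
SELECT a.name, b.name AS department
FROM employees a
LEFT JOIN departments b ON a.dept_id = b.id

Result:
name   | department
-------+-----------
Tina   | Security  
Xander | NULL      
Grace  | Security  
Pete   | Finance   
Olivia | Research  


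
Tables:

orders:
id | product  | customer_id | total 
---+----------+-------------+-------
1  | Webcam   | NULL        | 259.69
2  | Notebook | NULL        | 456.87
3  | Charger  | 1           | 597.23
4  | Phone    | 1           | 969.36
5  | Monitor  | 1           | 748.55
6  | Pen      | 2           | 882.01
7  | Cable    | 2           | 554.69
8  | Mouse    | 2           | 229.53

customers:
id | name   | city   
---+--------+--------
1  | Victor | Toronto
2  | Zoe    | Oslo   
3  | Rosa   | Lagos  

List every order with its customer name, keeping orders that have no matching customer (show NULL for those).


LEFT JOIN keeps every row from orders (the left table); where customer_id has no match in customers, the customer columns become NULL. Walk through each order:
  - order 1 (Webcam): customer_id=NULL, no match -> kept with NULL
  - order 2 (Notebook): customer_id=NULL, no match -> kept with NULL
  - order 3 (Charger): customer_id=1 -> matches Victor
  - order 4 (Phone): customer_id=1 -> matches Victor
  - order 5 (Monitor): customer_id=1 -> matches Victor
  - order 6 (Pen): customer_id=2 -> matches Zoe
  - order 7 (Cable): customer_id=2 -> matches Zoe
  - order 8 (Mouse): customer_id=2 -> matches Zoe
All 8 rows appear; 2 have NULL customer.

SQL:
SELECT a.product, b.name AS customer
FROM orders a
LEFT JOIN customers b ON a.customer_id = b.id

Result:
product  | customer
---------+---------
Webcam   | NULL    
Notebook | NULL    
Charger  | Victor  
Phone    | Victor  
Monitor  | Victor  
Pen      | Zoe     
Cable    | Zoe     
Mouse    | Zoe     


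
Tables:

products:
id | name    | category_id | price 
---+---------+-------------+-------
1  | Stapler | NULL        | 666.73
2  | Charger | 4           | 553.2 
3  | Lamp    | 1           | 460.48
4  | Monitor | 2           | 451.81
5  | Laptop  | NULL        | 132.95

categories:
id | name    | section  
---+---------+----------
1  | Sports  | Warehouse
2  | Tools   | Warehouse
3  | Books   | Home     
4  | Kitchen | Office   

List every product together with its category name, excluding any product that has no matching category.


INNER JOIN keeps only products rows whose category_id matches an id in categories. Walk through each product:
  - product 1 (Stapler): category_id=NULL, no match -> dropped
  - product 2 (Charger): category_id=4 -> matches Kitchen
  - product 3 (Lamp): category_id=1 -> matches Sports
  - product 4 (Monitor): category_id=2 -> matches Tools
  - product 5 (Laptop): category_id=NULL, no match -> dropped
So 2 of 5 rows are dropped.

SQL:
SELECT a.name, b.name AS category
FROM products a
INNER JOIN categories b ON a.category_id = b.id

Result:
name    | category
--------+---------
Charger | Kitchen 
Lamp    | Sports  
Monitor | Tools   


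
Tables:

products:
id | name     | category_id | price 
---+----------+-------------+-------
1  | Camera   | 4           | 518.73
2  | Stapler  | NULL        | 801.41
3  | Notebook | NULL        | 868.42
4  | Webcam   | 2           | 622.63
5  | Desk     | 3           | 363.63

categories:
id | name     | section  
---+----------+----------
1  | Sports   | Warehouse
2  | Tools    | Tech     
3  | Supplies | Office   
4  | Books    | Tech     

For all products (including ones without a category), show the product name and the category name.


LEFT JOIN keeps every row from products (the left table); where category_id has no match in categories, the category columns become NULL. Walk through each product:
  - product 1 (Camera): category_id=4 -> matches Books
  - product 2 (Stapler): category_id=NULL, no match -> kept with NULL
  - product 3 (Notebook): category_id=NULL, no match -> kept with NULL
  - product 4 (Webcam): category_id=2 -> matches Tools
  - product 5 (Desk): category_id=3 -> matches Supplies
All 5 rows appear; 2 have NULL category.

SQL:
SELECT a.name, b.name AS category
FROM products a
LEFT JOIN categories b ON a.category_id = b.id

Result:
name     | category
---------+---------
Camera   | Books   
Stapler  | NULL    
Notebook | NULL    
Webcam   | Tools   
Desk     | Supplies


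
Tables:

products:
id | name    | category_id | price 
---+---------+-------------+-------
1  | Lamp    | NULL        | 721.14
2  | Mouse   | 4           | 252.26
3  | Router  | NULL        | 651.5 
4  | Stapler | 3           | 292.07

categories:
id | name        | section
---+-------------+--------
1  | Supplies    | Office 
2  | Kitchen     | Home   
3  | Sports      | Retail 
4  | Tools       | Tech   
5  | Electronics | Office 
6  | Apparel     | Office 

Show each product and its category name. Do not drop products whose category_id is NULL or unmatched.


LEFT JOIN keeps every row from products (the left table); where category_id has no match in categories, the category columns become NULL. Walk through each product:
  - product 1 (Lamp): category_id=NULL, no match -> kept with NULL
  - product 2 (Mouse): category_id=4 -> matches Tools
  - product 3 (Router): category_id=NULL, no match -> kept with NULL
  - product 4 (Stapler): category_id=3 -> matches Sports
All 4 rows appear; 2 have NULL category.

SQL:
SELECT a.name, b.name AS category
FROM products a
LEFT JOIN categories b ON a.category_id = b.id

Result:
name    | category
--------+---------
Lamp    | NULL    
Mouse   | Tools   
Router  | NULL    
Stapler | Sports  


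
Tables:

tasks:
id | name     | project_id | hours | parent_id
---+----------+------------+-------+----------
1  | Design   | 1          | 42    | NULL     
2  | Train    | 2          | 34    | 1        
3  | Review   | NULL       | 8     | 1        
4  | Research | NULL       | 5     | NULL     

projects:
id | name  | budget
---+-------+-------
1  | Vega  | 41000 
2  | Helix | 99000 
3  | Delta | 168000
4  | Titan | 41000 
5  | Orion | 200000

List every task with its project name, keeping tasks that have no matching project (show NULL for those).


LEFT JOIN keeps every row from tasks (the left table); where project_id has no match in projects, the project columns become NULL. Walk through each task:
  - task 1 (Design): project_id=1 -> matches Vega
  - task 2 (Train): project_id=2 -> matches Helix
  - task 3 (Review): project_id=NULL, no match -> kept with NULL
  - task 4 (Research): project_id=NULL, no match -> kept with NULL
All 4 rows appear; 2 have NULL project.

SQL:
SELECT a.name, b.name AS project
FROM tasks a
LEFT JOIN projects b ON a.project_id = b.id

Result:
name     | project
---------+--------
Design   | Vega   
Train    | Helix  
Review   | NULL   
Research | NULL   


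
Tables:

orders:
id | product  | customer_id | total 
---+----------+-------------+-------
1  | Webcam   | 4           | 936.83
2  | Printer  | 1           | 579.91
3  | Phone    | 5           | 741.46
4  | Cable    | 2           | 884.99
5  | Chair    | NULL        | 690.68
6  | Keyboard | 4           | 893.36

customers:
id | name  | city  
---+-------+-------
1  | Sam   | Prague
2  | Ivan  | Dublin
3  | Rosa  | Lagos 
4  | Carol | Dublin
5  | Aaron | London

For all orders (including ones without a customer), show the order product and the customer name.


LEFT JOIN keeps every row from orders (the left table); where customer_id has no match in customers, the customer columns become NULL. Walk through each order:
  - order 1 (Webcam): customer_id=4 -> matches Carol
  - order 2 (Printer): customer_id=1 -> matches Sam
  - order 3 (Phone): customer_id=5 -> matches Aaron
  - order 4 (Cable): customer_id=2 -> matches Ivan
  - order 5 (Chair): customer_id=NULL, no match -> kept with NULL
  - order 6 (Keyboard): customer_id=4 -> matches Carol
All 6 rows appear; 1 has NULL customer.

SQL:
SELECT a.product, b.name AS customer
FROM orders a
LEFT JOIN customers b ON a.customer_id = b.id

Result:
product  | customer
---------+---------
Webcam   | Carol   
Printer  | Sam     
Phone    | Aaron   
Cable    | Ivan    
Chair    | NULL    
Keyboard | Carol   


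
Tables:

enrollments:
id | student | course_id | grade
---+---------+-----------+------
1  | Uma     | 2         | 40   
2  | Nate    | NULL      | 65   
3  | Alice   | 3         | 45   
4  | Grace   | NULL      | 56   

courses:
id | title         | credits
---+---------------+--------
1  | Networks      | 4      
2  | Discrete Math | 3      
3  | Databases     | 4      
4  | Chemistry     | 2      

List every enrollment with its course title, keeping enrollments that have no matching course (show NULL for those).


LEFT JOIN keeps every row from enrollments (the left table); where course_id has no match in courses, the course columns become NULL. Walk through each enrollment:
  - enrollment 1 (Uma): course_id=2 -> matches Discrete Math
  - enrollment 2 (Nate): course_id=NULL, no match -> kept with NULL
  - enrollment 3 (Alice): course_id=3 -> matches Databases
  - enrollment 4 (Grace): course_id=NULL, no match -> kept with NULL
All 4 rows appear; 2 have NULL course.

SQL:
SELECT a.student, b.title AS course
FROM enrollments a
LEFT JOIN courses b ON a.course_id = b.id

Result:
student | course       
--------+--------------
Uma     | Discrete Math
Nate    | NULL         
Alice   | Databases    
Grace   | NULL         


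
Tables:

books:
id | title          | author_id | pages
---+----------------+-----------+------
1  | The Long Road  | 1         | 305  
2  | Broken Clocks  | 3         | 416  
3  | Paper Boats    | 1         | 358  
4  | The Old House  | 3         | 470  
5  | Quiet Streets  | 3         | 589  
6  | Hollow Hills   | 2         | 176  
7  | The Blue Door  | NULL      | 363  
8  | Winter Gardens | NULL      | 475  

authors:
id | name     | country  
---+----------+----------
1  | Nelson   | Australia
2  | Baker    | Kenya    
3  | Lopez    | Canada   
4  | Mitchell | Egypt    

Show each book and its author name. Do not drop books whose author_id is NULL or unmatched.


LEFT JOIN keeps every row from books (the left table); where author_id has no match in authors, the author columns become NULL. Walk through each book:
  - book 1 (The Long Road): author_id=1 -> matches Nelson
  - book 2 (Broken Clocks): author_id=3 -> matches Lopez
  - book 3 (Paper Boats): author_id=1 -> matches Nelson
  - book 4 (The Old House): author_id=3 -> matches Lopez
  - book 5 (Quiet Streets): author_id=3 -> matches Lopez
  - book 6 (Hollow Hills): author_id=2 -> matches Baker
  - book 7 (The Blue Door): author_id=NULL, no match -> kept with NULL
  - book 8 (Winter Gardens): author_id=NULL, no match -> kept with NULL
All 8 rows appear; 2 have NULL author.

SQL:
SELECT a.title, b.name AS author
FROM books a
LEFT JOIN authors b ON a.author_id = b.id

Result:
title          | author
---------------+-------
The Long Road  | Nelson
Broken Clocks  | Lopez 
Paper Boats    | Nelson
The Old House  | Lopez 
Quiet Streets  | Lopez 
Hollow Hills   | Baker 
The Blue Door  | NULL  
Winter Gardens | NULL  


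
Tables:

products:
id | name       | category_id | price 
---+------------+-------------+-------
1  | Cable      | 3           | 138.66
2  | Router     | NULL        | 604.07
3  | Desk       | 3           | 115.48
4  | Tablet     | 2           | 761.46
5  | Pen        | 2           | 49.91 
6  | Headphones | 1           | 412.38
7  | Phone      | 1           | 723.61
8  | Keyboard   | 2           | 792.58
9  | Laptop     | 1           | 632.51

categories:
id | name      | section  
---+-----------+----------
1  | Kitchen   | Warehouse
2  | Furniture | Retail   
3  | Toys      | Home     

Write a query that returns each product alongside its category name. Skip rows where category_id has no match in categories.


INNER JOIN keeps only products rows whose category_id matches an id in categories. Walk through each product:
  - product 1 (Cable): category_id=3 -> matches Toys
  - product 2 (Router): category_id=NULL, no match -> dropped
  - product 3 (Desk): category_id=3 -> matches Toys
  - product 4 (Tablet): category_id=2 -> matches Furniture
  - product 5 (Pen): category_id=2 -> matches Furniture
  - product 6 (Headphones): category_id=1 -> matches Kitchen
  - product 7 (Phone): category_id=1 -> matches Kitchen
  - product 8 (Keyboard): category_id=2 -> matches Furniture
  - product 9 (Laptop): category_id=1 -> matches Kitchen
So 1 of 9 rows is dropped.

SQL:
SELECT a.name, b.name AS category
FROM products a
INNER JOIN categories b ON a.category_id = b.id

Result:
name       | category 
-----------+----------
Cable      | Toys     
Desk       | Toys     
Tablet     | Furniture
Pen        | Furniture
Headphones | Kitchen  
Phone      | Kitchen  
Keyboard   | Furniture
Laptop     | Kitchen  


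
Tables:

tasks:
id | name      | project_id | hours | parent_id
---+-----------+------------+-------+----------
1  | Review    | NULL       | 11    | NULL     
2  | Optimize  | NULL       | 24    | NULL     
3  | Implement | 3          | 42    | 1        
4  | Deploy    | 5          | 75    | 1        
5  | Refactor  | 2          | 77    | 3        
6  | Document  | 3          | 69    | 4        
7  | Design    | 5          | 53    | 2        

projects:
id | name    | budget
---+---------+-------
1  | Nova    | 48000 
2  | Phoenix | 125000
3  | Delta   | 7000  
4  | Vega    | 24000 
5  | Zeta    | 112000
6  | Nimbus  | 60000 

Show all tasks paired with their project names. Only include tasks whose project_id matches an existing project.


INNER JOIN keeps only tasks rows whose project_id matches an id in projects. Walk through each task:
  - task 1 (Review): project_id=NULL, no match -> dropped
  - task 2 (Optimize): project_id=NULL, no match -> dropped
  - task 3 (Implement): project_id=3 -> matches Delta
  - task 4 (Deploy): project_id=5 -> matches Zeta
  - task 5 (Refactor): project_id=2 -> matches Phoenix
  - task 6 (Document): project_id=3 -> matches Delta
  - task 7 (Design): project_id=5 -> matches Zeta
So 2 of 7 rows are dropped.

SQL:
SELECT a.name, b.name AS project
FROM tasks a
INNER JOIN projects b ON a.project_id = b.id

Result:
name      | project
----------+--------
Implement | Delta  
Deploy    | Zeta   
Refactor  | Phoenix
Document  | Delta  
Design    | Zeta   


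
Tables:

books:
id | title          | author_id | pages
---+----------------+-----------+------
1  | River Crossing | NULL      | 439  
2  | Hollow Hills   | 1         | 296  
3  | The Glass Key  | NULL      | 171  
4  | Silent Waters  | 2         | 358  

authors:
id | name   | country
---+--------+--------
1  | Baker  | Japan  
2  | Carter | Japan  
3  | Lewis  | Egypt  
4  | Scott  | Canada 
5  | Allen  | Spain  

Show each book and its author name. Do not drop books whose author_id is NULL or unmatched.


LEFT JOIN keeps every row from books (the left table); where author_id has no match in authors, the author columns become NULL. Walk through each book:
  - book 1 (River Crossing): author_id=NULL, no match -> kept with NULL
  - book 2 (Hollow Hills): author_id=1 -> matches Baker
  - book 3 (The Glass Key): author_id=NULL, no match -> kept with NULL
  - book 4 (Silent Waters): author_id=2 -> matches Carter
All 4 rows appear; 2 have NULL author.

SQL:
SELECT a.title, b.name AS author
FROM books a
LEFT JOIN authors b ON a.author_id = b.id

Result:
title          | author
---------------+-------
River Crossing | NULL  
Hollow Hills   | Baker 
The Glass Key  | NULL  
Silent Waters  | Carter


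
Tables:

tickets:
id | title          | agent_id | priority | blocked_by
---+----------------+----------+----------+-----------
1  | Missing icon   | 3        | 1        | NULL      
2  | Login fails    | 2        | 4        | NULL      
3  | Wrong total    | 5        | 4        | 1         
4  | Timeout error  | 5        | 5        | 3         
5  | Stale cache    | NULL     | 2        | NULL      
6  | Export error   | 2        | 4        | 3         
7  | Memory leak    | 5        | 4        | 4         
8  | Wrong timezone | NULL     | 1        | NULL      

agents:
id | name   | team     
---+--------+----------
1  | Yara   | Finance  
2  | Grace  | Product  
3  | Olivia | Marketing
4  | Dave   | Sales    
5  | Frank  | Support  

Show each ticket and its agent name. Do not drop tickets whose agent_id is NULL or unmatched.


LEFT JOIN keeps every row from tickets (the left table); where agent_id has no match in agents, the agent columns become NULL. Walk through each ticket:
  - ticket 1 (Missing icon): agent_id=3 -> matches Olivia
  - ticket 2 (Login fails): agent_id=2 -> matches Grace
  - ticket 3 (Wrong total): agent_id=5 -> matches Frank
  - ticket 4 (Timeout error): agent_id=5 -> matches Frank
  - ticket 5 (Stale cache): agent_id=NULL, no match -> kept with NULL
  - ticket 6 (Export error): agent_id=2 -> matches Grace
  - ticket 7 (Memory leak): agent_id=5 -> matches Frank
  - ticket 8 (Wrong timezone): agent_id=NULL, no match -> kept with NULL
All 8 rows appear; 2 have NULL agent.

SQL:
SELECT a.title, b.name AS agent
FROM tickets a
LEFT JOIN agents b ON a.agent_id = b.id

Result:
title          | agent 
---------------+-------
Missing icon   | Olivia
Login fails    | Grace 
Wrong total    | Frank 
Timeout error  | Frank 
Stale cache    | NULL  
Export error   | Grace 
Memory leak    | Frank 
Wrong timezone | NULL  


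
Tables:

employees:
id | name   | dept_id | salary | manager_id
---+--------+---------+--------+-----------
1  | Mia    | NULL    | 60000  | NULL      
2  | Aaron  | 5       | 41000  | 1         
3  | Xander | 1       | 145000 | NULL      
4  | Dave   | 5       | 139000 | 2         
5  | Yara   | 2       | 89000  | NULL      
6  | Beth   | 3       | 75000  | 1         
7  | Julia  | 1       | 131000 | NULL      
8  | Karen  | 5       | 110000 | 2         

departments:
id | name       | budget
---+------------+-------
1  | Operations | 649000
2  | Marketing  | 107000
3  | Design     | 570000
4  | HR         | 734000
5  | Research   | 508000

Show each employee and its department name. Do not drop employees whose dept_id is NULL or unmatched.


LEFT JOIN keeps every row from employees (the left table); where dept_id has no match in departments, the department columns become NULL. Walk through each employee:
  - employee 1 (Mia): dept_id=NULL, no match -> kept with NULL
  - employee 2 (Aaron): dept_id=5 -> matches Research
  - employee 3 (Xander): dept_id=1 -> matches Operations
  - employee 4 (Dave): dept_id=5 -> matches Research
  - employee 5 (Yara): dept_id=2 -> matches Marketing
  - employee 6 (Beth): dept_id=3 -> matches Design
  - employee 7 (Julia): dept_id=1 -> matches Operations
  - employee 8 (Karen): dept_id=5 -> matches Research
All 8 rows appear; 1 has NULL department.

SQL:
SELECT a.name, b.name AS department
FROM employees a
LEFT JOIN departments b ON a.dept_id = b.id

Result:
name   | department
-------+-----------
Mia    | NULL      
Aaron  | Research  
Xander | Operations
Dave   | Research  
Yara   | Marketing 
Beth   | Design    
Julia  | Operations
Karen  | Research  


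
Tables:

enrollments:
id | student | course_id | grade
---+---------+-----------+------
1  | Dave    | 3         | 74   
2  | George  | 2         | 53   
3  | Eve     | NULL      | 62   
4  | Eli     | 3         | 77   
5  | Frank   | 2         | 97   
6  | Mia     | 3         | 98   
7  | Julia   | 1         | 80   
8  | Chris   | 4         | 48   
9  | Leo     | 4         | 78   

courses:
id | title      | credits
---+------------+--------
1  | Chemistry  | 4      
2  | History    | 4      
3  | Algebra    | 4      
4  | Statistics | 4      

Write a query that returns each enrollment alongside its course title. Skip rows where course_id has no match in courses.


INNER JOIN keeps only enrollments rows whose course_id matches an id in courses. Walk through each enrollment:
  - enrollment 1 (Dave): course_id=3 -> matches Algebra
  - enrollment 2 (George): course_id=2 -> matches History
  - enrollment 3 (Eve): course_id=NULL, no match -> dropped
  - enrollment 4 (Eli): course_id=3 -> matches Algebra
  - enrollment 5 (Frank): course_id=2 -> matches History
  - enrollment 6 (Mia): course_id=3 -> matches Algebra
  - enrollment 7 (Julia): course_id=1 -> matches Chemistry
  - enrollment 8 (Chris): course_id=4 -> matches Statistics
  - enrollment 9 (Leo): course_id=4 -> matches Statistics
So 1 of 9 rows is dropped.

SQL:
SELECT a.student, b.title AS course
FROM enrollments a
INNER JOIN courses b ON a.course_id = b.id

Result:
student | course    
--------+-----------
Dave    | Algebra   
George  | History   
Eli     | Algebra   
Frank   | History   
Mia     | Algebra   
Julia   | Chemistry 
Chris   | Statistics
Leo     | Statistics


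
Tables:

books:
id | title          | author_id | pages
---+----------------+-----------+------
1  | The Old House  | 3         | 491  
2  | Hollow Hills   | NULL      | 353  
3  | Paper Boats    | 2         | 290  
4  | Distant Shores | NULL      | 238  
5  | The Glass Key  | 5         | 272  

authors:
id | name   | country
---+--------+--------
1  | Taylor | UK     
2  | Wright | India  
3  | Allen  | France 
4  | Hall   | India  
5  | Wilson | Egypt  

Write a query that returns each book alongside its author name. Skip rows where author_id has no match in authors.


INNER JOIN keeps only books rows whose author_id matches an id in authors. Walk through each book:
  - book 1 (The Old House): author_id=3 -> matches Allen
  - book 2 (Hollow Hills): author_id=NULL, no match -> dropped
  - book 3 (Paper Boats): author_id=2 -> matches Wright
  - book 4 (Distant Shores): author_id=NULL, no match -> dropped
  - book 5 (The Glass Key): author_id=5 -> matches Wilson
So 2 of 5 rows are dropped.

SQL:
SELECT a.title, b.name AS author
FROM books a
INNER JOIN authors b ON a.author_id = b.id

Result:
title         | author
--------------+-------
The Old House | Allen 
Paper Boats   | Wright
The Glass Key | Wilson


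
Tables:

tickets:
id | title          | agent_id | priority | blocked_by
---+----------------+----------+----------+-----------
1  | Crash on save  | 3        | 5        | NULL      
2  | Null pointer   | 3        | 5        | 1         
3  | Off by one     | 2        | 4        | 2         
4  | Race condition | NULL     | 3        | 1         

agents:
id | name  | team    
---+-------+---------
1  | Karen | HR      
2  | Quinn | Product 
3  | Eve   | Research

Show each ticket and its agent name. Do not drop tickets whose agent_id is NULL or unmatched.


LEFT JOIN keeps every row from tickets (the left table); where agent_id has no match in agents, the agent columns become NULL. Walk through each ticket:
  - ticket 1 (Crash on save): agent_id=3 -> matches Eve
  - ticket 2 (Null pointer): agent_id=3 -> matches Eve
  - ticket 3 (Off by one): agent_id=2 -> matches Quinn
  - ticket 4 (Race condition): agent_id=NULL, no match -> kept with NULL
All 4 rows appear; 1 has NULL agent.

SQL:
SELECT a.title, b.name AS agent
FROM tickets a
LEFT JOIN agents b ON a.agent_id = b.id

Result:
title          | agent
---------------+------
Crash on save  | Eve  
Null pointer   | Eve  
Off by one     | Quinn
Race condition | NULL 


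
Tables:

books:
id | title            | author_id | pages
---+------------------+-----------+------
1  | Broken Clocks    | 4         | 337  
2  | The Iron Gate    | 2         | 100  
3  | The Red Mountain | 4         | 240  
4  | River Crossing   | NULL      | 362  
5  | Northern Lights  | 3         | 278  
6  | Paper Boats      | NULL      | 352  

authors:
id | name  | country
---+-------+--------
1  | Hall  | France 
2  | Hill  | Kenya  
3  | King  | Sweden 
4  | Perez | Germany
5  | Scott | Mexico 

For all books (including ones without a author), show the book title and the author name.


LEFT JOIN keeps every row from books (the left table); where author_id has no match in authors, the author columns become NULL. Walk through each book:
  - book 1 (Broken Clocks): author_id=4 -> matches Perez
  - book 2 (The Iron Gate): author_id=2 -> matches Hill
  - book 3 (The Red Mountain): author_id=4 -> matches Perez
  - book 4 (River Crossing): author_id=NULL, no match -> kept with NULL
  - book 5 (Northern Lights): author_id=3 -> matches King
  - book 6 (Paper Boats): author_id=NULL, no match -> kept with NULL
All 6 rows appear; 2 have NULL author.

SQL:
SELECT a.title, b.name AS author
FROM books a
LEFT JOIN authors b ON a.author_id = b.id

Result:
title            | author
-----------------+-------
Broken Clocks    | Perez 
The Iron Gate    | Hill  
The Red Mountain | Perez 
River Crossing   | NULL  
Northern Lights  | King  
Paper Boats      | NULL  


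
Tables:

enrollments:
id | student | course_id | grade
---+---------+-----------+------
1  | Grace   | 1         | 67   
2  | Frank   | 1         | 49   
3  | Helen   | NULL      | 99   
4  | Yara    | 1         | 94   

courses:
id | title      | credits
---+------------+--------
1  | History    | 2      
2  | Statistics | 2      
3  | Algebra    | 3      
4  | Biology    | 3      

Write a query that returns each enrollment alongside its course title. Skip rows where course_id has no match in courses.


INNER JOIN keeps only enrollments rows whose course_id matches an id in courses. Walk through each enrollment:
  - enrollment 1 (Grace): course_id=1 -> matches History
  - enrollment 2 (Frank): course_id=1 -> matches History
  - enrollment 3 (Helen): course_id=NULL, no match -> dropped
  - enrollment 4 (Yara): course_id=1 -> matches History
So 1 of 4 rows is dropped.

SQL:
SELECT a.student, b.title AS course
FROM enrollments a
INNER JOIN courses b ON a.course_id = b.id

Result:
student | course 
--------+--------
Grace   | History
Frank   | History
Yara    | History


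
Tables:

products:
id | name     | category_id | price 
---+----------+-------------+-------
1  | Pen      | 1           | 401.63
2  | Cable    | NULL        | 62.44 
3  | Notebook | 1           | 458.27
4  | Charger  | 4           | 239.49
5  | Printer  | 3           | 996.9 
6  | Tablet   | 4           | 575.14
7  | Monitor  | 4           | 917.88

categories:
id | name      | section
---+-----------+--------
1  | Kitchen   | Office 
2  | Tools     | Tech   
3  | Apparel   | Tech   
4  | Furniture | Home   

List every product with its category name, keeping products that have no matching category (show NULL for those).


LEFT JOIN keeps every row from products (the left table); where category_id has no match in categories, the category columns become NULL. Walk through each product:
  - product 1 (Pen): category_id=1 -> matches Kitchen
  - product 2 (Cable): category_id=NULL, no match -> kept with NULL
  - product 3 (Notebook): category_id=1 -> matches Kitchen
  - product 4 (Charger): category_id=4 -> matches Furniture
  - product 5 (Printer): category_id=3 -> matches Apparel
  - product 6 (Tablet): category_id=4 -> matches Furniture
  - product 7 (Monitor): category_id=4 -> matches Furniture
All 7 rows appear; 1 has NULL category.

SQL:
SELECT a.name, b.name AS category
FROM products a
LEFT JOIN categories b ON a.category_id = b.id

Result:
name     | category 
---------+----------
Pen      | Kitchen  
Cable    | NULL     
Notebook | Kitchen  
Charger  | Furniture
Printer  | Apparel  
Tablet   | Furniture
Monitor  | Furniture


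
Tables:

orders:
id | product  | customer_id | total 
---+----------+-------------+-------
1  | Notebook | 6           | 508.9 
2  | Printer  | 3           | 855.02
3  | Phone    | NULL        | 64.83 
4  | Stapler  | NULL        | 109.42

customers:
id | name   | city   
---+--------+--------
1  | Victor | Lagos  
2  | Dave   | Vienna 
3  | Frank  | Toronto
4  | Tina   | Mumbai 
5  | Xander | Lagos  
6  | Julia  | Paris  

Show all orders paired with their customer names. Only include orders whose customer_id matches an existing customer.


INNER JOIN keeps only orders rows whose customer_id matches an id in customers. Walk through each order:
  - order 1 (Notebook): customer_id=6 -> matches Julia
  - order 2 (Printer): customer_id=3 -> matches Frank
  - order 3 (Phone): customer_id=NULL, no match -> dropped
  - order 4 (Stapler): customer_id=NULL, no match -> dropped
So 2 of 4 rows are dropped.

SQL:
SELECT a.product, b.name AS customer
FROM orders a
INNER JOIN customers b ON a.customer_id = b.id

Result:
product  | customer
---------+---------
Notebook | Julia   
Printer  | Frank   


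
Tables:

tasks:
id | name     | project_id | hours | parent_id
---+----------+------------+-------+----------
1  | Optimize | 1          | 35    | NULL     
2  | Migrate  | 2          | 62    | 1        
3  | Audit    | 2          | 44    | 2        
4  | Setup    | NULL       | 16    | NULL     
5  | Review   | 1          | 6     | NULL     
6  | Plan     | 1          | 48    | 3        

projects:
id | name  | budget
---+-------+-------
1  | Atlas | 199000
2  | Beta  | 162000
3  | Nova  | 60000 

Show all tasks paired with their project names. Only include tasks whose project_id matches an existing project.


INNER JOIN keeps only tasks rows whose project_id matches an id in projects. Walk through each task:
  - task 1 (Optimize): project_id=1 -> matches Atlas
  - task 2 (Migrate): project_id=2 -> matches Beta
  - task 3 (Audit): project_id=2 -> matches Beta
  - task 4 (Setup): project_id=NULL, no match -> dropped
  - task 5 (Review): project_id=1 -> matches Atlas
  - task 6 (Plan): project_id=1 -> matches Atlas
So 1 of 6 rows is dropped.

SQL:
SELECT a.name, b.name AS project
FROM tasks a
INNER JOIN projects b ON a.project_id = b.id

Result:
name     | project
---------+--------
Optimize | Atlas  
Migrate  | Beta   
Audit    | Beta   
Review   | Atlas  
Plan     | Atlas  


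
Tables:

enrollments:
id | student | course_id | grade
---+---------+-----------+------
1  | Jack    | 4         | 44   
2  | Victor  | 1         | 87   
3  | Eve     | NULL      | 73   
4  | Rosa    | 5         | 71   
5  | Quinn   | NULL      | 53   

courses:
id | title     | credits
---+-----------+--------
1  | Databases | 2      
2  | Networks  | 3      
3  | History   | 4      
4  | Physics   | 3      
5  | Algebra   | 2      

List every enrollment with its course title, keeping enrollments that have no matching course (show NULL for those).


LEFT JOIN keeps every row from enrollments (the left table); where course_id has no match in courses, the course columns become NULL. Walk through each enrollment:
  - enrollment 1 (Jack): course_id=4 -> matches Physics
  - enrollment 2 (Victor): course_id=1 -> matches Databases
  - enrollment 3 (Eve): course_id=NULL, no match -> kept with NULL
  - enrollment 4 (Rosa): course_id=5 -> matches Algebra
  - enrollment 5 (Quinn): course_id=NULL, no match -> kept with NULL
All 5 rows appear; 2 have NULL course.

SQL:
SELECT a.student, b.title AS course
FROM enrollments a
LEFT JOIN courses b ON a.course_id = b.id

Result:
student | course   
--------+----------
Jack    | Physics  
Victor  | Databases
Eve     | NULL     
Rosa    | Algebra  
Quinn   | NULL     


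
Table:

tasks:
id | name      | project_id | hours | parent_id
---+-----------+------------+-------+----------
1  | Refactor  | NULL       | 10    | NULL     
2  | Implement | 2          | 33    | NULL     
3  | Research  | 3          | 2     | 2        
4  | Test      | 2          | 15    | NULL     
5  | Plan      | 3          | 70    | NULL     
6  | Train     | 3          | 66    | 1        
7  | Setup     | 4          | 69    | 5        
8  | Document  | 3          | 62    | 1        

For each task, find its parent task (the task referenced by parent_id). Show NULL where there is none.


This is a self-join: tasks is joined to a second copy of itself, matching each row's parent_id to another row's id. Use LEFT JOIN so rows with parent_id=NULL are kept.
  - task 1 (Refactor): parent_id=NULL -> NULL
  - task 2 (Implement): parent_id=NULL -> NULL
  - task 3 (Research): parent_id=2 -> Implement
  - task 4 (Test): parent_id=NULL -> NULL
  - task 5 (Plan): parent_id=NULL -> NULL
  - task 6 (Train): parent_id=1 -> Refactor
  - task 7 (Setup): parent_id=5 -> Plan
  - task 8 (Document): parent_id=1 -> Refactor

SQL:
SELECT a.name AS item, b.name AS parent
FROM tasks a
LEFT JOIN tasks b ON a.parent_id = b.id

Result:
item      | parent   
----------+----------
Refactor  | NULL     
Implement | NULL     
Research  | Implement
Test      | NULL     
Plan      | NULL     
Train     | Refactor 
Setup     | Plan     
Document  | Refactor 


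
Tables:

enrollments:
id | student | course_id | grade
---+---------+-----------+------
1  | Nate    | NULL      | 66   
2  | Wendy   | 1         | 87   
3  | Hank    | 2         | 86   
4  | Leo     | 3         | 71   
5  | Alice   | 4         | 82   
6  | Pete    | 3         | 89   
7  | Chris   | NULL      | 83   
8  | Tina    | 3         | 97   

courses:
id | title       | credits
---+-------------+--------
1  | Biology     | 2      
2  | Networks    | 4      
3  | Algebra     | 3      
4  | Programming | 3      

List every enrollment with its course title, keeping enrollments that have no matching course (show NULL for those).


LEFT JOIN keeps every row from enrollments (the left table); where course_id has no match in courses, the course columns become NULL. Walk through each enrollment:
  - enrollment 1 (Nate): course_id=NULL, no match -> kept with NULL
  - enrollment 2 (Wendy): course_id=1 -> matches Biology
  - enrollment 3 (Hank): course_id=2 -> matches Networks
  - enrollment 4 (Leo): course_id=3 -> matches Algebra
  - enrollment 5 (Alice): course_id=4 -> matches Programming
  - enrollment 6 (Pete): course_id=3 -> matches Algebra
  - enrollment 7 (Chris): course_id=NULL, no match -> kept with NULL
  - enrollment 8 (Tina): course_id=3 -> matches Algebra
All 8 rows appear; 2 have NULL course.

SQL:
SELECT a.student, b.title AS course
FROM enrollments a
LEFT JOIN courses b ON a.course_id = b.id

Result:
student | course     
--------+------------
Nate    | NULL       
Wendy   | Biology    
Hank    | Networks   
Leo     | Algebra    
Alice   | Programming
Pete    | Algebra    
Chris   | NULL       
Tina    | Algebra    
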